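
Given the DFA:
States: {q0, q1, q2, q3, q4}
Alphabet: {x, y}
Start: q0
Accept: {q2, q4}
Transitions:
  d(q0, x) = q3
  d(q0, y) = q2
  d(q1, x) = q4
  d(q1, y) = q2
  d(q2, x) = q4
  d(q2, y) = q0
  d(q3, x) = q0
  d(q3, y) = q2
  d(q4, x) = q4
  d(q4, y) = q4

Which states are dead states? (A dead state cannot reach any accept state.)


Forward reachability from each state:
  q0 -> reaches accept state q2 (live)
  q1 -> reaches accept state q2 (live)
  q2 -> reaches accept state q2 (live)
  q3 -> reaches accept state q2 (live)
  q4 -> reaches accept state q4 (live)

None (all states can reach an accept state)


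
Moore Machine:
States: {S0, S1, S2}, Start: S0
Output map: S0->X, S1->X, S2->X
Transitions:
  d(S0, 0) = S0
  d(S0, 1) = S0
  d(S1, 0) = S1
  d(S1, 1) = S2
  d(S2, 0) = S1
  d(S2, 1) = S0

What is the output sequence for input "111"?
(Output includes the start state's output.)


Start: S0 (output X)
  --1--> S0 (output X)
  --1--> S0 (output X)
  --1--> S0 (output X)

"XXXX"


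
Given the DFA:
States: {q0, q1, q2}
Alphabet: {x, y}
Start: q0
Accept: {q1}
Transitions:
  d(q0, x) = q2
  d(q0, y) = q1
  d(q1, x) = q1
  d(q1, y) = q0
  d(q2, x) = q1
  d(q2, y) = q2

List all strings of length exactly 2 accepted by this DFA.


All strings of length 2: 4 total
Accepted: 2

"xx", "yx"


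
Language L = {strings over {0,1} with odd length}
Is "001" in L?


length = 3; 3 mod 2 = 1

Yes, "001" is in L


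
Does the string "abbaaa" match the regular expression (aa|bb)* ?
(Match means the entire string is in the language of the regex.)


|string| = 6; first = 'a'; last = 'a'

No, "abbaaa" does not match (aa|bb)*


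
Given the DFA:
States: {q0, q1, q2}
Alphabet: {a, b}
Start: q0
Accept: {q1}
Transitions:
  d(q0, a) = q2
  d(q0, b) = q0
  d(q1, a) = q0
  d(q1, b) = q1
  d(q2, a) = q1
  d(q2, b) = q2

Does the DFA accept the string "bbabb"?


Trace: q0 -> q0 -> q0 -> q2 -> q2 -> q2
Final state: q2
Accept states: {q1}

No, rejected (final state q2 is not an accept state)


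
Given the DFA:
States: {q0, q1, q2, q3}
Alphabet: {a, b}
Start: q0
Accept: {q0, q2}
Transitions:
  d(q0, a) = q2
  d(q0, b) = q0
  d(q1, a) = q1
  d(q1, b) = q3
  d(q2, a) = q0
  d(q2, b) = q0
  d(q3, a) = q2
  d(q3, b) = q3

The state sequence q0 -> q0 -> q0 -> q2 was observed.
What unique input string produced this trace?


Trace back each transition to find the symbol:
  q0 --[b]--> q0
  q0 --[b]--> q0
  q0 --[a]--> q2

"bba"


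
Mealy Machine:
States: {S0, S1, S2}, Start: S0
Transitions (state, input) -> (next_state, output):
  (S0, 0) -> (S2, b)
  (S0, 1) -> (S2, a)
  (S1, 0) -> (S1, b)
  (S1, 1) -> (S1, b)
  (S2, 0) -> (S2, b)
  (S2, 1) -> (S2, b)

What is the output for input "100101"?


Step-by-step:
  (S0, 1) -> (S2, a)
  (S2, 0) -> (S2, b)
  (S2, 0) -> (S2, b)
  (S2, 1) -> (S2, b)
  (S2, 0) -> (S2, b)
  (S2, 1) -> (S2, b)

"abbbbb"


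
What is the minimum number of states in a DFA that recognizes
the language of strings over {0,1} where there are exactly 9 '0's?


States: count = 0, 1, ..., 9 (that's 10 states), plus a dead state for count > 9.
Total: 10 + 1 = 11. Accept = count-9 state.

11


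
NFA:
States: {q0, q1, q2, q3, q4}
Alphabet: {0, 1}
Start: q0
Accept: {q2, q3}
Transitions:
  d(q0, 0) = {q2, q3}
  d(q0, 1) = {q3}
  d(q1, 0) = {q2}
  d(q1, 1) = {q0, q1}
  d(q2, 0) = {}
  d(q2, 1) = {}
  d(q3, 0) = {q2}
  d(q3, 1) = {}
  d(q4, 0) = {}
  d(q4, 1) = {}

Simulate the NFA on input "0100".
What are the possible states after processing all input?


Start: {q0}
  --0--> {q2, q3}
  --1--> {}
  --0--> {}
  --0--> {}

{} (empty set, no valid transitions)


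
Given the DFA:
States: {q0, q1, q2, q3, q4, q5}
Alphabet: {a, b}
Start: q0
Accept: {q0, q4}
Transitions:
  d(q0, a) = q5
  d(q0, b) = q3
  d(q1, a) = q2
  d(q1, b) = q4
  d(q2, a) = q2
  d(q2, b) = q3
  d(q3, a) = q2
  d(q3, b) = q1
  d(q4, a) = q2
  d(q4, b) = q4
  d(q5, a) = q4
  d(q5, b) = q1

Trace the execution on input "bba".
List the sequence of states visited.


Input: bba
d(q0, b) = q3
d(q3, b) = q1
d(q1, a) = q2


q0 -> q3 -> q1 -> q2


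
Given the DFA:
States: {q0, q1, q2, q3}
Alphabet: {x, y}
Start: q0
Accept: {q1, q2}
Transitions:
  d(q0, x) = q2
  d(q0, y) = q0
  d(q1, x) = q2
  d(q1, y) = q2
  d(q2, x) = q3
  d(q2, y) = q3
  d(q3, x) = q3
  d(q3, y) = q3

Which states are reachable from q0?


BFS from q0:
  layer 0: {q0}
  layer 1: {q2}
  layer 2: {q3}

{q0, q2, q3}


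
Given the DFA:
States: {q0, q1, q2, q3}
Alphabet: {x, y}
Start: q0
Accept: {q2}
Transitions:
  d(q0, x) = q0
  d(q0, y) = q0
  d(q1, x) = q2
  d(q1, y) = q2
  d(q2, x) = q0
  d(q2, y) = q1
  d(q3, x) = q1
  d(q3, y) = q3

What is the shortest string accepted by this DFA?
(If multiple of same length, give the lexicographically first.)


BFS by string length (lex-first path to each state shown):
  len 0: q0<-""
  len 1: q0<-"x"
  len 2: q0<-"xx"
  len 3: q0<-"xxx"
  len 4: q0<-"xxxx"
  len 5: q0<-"xxxxx"
  len 6: q0<-"xxxxxx"
  len 7: q0<-"xxxxxxx"
  len 8: q0<-"xxxxxxxx"

No string accepted (empty language)


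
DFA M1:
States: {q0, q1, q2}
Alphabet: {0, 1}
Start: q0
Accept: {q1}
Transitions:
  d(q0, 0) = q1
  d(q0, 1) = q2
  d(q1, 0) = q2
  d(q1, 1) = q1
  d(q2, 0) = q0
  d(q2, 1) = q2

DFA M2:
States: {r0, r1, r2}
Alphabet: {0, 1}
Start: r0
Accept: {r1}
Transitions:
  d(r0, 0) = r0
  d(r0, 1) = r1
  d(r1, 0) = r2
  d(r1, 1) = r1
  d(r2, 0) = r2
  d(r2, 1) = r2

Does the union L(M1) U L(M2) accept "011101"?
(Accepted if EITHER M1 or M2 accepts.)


M1: final=q2 accepted=False
M2: final=r2 accepted=False

No, union rejects (neither accepts)


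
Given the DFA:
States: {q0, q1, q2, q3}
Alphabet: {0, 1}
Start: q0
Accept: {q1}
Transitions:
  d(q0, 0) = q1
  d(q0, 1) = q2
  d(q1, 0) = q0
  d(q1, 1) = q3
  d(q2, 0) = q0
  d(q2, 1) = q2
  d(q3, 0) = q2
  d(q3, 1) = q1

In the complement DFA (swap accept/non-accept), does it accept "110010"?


Trace: q0 -> q2 -> q2 -> q0 -> q1 -> q3 -> q2
Final: q2
Original accept: {q1}
Complement: q2 is not in original accept

Yes, complement accepts (original rejects)


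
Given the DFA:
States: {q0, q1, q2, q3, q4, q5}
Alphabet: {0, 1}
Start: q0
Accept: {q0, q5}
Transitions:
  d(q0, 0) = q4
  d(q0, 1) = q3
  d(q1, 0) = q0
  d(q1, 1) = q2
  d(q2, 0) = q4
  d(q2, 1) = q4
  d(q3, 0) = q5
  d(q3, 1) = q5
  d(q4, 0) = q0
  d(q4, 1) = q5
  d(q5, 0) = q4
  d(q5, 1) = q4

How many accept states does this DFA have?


Accept states listed: {q0, q5}
Counting: q0(1) q5(2)

2


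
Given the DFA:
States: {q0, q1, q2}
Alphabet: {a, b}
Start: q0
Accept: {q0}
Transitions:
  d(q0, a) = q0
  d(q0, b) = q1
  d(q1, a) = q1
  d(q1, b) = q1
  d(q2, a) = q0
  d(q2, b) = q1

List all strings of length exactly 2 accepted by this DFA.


All strings of length 2: 4 total
Accepted: 1

"aa"


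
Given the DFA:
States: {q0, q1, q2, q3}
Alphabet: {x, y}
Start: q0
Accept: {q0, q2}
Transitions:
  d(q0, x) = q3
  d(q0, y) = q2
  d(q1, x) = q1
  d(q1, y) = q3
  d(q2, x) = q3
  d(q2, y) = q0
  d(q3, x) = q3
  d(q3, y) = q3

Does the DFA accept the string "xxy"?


Trace: q0 -> q3 -> q3 -> q3
Final state: q3
Accept states: {q0, q2}

No, rejected (final state q3 is not an accept state)


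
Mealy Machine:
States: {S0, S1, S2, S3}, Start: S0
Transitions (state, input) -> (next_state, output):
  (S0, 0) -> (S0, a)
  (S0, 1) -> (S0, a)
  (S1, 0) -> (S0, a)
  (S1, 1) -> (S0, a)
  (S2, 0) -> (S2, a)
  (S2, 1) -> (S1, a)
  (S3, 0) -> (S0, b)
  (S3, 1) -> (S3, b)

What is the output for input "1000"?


Step-by-step:
  (S0, 1) -> (S0, a)
  (S0, 0) -> (S0, a)
  (S0, 0) -> (S0, a)
  (S0, 0) -> (S0, a)

"aaaa"


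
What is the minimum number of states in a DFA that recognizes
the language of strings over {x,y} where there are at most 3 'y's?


States: count = 0, 1, ..., 3 (all accepting; 4 states), plus a dead state for count > 3.
Total: 4 + 1 = 5.

5


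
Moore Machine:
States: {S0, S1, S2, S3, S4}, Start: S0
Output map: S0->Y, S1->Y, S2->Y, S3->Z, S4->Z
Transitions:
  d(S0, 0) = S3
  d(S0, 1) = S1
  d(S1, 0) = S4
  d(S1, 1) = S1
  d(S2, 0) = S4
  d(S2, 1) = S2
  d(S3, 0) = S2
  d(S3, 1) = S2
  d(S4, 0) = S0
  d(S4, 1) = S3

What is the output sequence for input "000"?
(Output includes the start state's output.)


Start: S0 (output Y)
  --0--> S3 (output Z)
  --0--> S2 (output Y)
  --0--> S4 (output Z)

"YZYZ"


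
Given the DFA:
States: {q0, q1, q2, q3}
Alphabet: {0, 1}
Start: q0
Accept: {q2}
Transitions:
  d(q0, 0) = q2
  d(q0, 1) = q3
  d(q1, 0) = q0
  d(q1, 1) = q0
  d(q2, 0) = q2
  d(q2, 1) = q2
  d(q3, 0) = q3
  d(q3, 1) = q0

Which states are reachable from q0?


BFS from q0:
  layer 0: {q0}
  layer 1: {q2, q3}

{q0, q2, q3}


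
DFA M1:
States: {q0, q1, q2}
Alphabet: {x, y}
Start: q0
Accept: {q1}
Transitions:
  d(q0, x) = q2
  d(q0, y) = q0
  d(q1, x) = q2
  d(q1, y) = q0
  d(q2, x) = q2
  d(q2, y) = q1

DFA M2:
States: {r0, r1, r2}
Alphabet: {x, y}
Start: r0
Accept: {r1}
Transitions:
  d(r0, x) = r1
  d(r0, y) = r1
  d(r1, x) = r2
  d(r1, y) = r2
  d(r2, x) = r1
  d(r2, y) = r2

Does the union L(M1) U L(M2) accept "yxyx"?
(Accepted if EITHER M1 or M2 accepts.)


M1: final=q2 accepted=False
M2: final=r1 accepted=True

Yes, union accepts


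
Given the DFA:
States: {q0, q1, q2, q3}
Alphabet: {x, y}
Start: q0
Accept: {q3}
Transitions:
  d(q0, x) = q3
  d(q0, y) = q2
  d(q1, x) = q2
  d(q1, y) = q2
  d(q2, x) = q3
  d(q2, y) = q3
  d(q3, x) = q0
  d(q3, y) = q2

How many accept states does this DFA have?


Accept states listed: {q3}
Counting: q3(1)

1


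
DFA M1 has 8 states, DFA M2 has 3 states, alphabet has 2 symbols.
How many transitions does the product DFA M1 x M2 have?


Product DFA has 8 * 3 = 24 states.
Each has 2 transitions: 24 * 2 = 48

48


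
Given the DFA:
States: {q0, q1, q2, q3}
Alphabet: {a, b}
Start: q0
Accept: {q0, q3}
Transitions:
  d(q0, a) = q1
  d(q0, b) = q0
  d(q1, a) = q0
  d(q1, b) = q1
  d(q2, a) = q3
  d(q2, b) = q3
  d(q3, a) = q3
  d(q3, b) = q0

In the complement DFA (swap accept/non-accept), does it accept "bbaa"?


Trace: q0 -> q0 -> q0 -> q1 -> q0
Final: q0
Original accept: {q0, q3}
Complement: q0 is in original accept

No, complement rejects (original accepts)


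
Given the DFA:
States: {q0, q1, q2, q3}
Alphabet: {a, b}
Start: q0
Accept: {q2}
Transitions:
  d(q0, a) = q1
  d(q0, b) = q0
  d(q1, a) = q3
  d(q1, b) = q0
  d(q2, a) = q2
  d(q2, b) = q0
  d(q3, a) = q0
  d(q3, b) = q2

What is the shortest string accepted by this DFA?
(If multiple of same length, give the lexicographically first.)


BFS by string length (lex-first path to each state shown):
  len 0: q0<-""
  len 1: q0<-"b", q1<-"a"
  len 2: q0<-"ab", q1<-"ba", q3<-"aa"
  len 3: q0<-"aaa", q1<-"aba", q2<-"aab", q3<-"baa"
Found accept state at length 3.

"aab"


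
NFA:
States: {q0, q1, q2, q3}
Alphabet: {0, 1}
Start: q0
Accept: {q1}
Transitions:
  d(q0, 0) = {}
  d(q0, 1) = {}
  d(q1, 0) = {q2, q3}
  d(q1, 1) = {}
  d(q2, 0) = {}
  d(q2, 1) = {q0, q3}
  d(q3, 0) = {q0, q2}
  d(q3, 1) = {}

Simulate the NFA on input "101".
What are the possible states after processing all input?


Start: {q0}
  --1--> {}
  --0--> {}
  --1--> {}

{} (empty set, no valid transitions)


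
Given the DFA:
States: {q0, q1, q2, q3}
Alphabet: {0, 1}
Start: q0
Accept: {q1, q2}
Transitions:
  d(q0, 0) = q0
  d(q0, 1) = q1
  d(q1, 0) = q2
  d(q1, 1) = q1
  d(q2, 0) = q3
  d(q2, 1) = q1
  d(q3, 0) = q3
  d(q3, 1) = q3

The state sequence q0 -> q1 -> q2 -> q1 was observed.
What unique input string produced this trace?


Trace back each transition to find the symbol:
  q0 --[1]--> q1
  q1 --[0]--> q2
  q2 --[1]--> q1

"101"


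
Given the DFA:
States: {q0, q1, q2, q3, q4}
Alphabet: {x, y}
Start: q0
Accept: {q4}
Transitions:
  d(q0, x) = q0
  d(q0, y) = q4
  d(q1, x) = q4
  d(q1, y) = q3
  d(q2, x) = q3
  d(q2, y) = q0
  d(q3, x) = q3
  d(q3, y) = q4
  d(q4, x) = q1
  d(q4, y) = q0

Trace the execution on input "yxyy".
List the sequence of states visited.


Input: yxyy
d(q0, y) = q4
d(q4, x) = q1
d(q1, y) = q3
d(q3, y) = q4


q0 -> q4 -> q1 -> q3 -> q4


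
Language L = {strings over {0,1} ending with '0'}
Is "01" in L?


last symbol = '1'

No, "01" is not in L


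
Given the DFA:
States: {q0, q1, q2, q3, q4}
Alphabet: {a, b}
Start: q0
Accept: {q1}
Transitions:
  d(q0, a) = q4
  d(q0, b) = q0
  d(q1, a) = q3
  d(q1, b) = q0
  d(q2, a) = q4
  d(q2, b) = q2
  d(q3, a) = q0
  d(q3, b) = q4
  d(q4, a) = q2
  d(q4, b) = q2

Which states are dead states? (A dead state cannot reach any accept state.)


Forward reachability from each state:
  q0 -> reaches {q0, q2, q4}, no accept state (dead)
  q1 -> reaches accept state q1 (live)
  q2 -> reaches {q2, q4}, no accept state (dead)
  q3 -> reaches {q0, q2, q3, q4}, no accept state (dead)
  q4 -> reaches {q2, q4}, no accept state (dead)

{q0, q2, q3, q4}


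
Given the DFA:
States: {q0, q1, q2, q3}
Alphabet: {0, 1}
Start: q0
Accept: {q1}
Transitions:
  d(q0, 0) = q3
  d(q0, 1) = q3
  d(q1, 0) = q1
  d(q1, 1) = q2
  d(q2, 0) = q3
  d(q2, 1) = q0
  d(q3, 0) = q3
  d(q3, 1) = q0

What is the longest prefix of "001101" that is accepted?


Run the DFA, marking each prefix where the state is accepting:
  "" -> q0 [reject]
  "0" -> q3 [reject]
  "00" -> q3 [reject]
  "001" -> q0 [reject]
  "0011" -> q3 [reject]
  "00110" -> q3 [reject]
  "001101" -> q0 [reject]

No prefix is accepted


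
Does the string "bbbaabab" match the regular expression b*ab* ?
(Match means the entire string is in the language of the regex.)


|string| = 8; first = 'b'; last = 'b'

No, "bbbaabab" does not match b*ab*


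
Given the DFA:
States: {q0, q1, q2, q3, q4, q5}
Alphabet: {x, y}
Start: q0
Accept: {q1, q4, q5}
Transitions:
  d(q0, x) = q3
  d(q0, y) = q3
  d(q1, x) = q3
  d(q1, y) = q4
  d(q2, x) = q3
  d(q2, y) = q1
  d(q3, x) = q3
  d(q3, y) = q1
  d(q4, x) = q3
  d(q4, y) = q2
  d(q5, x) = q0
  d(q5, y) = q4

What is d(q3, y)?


Looking up transition d(q3, y)

q1


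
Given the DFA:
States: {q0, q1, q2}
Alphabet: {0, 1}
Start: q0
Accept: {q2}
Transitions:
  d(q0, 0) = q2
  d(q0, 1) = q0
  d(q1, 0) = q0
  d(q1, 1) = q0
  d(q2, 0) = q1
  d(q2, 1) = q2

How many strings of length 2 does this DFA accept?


Enumerating all length-2 strings:
  "00" -> q1 [reject]
  "01" -> q2 [accept]
  "10" -> q2 [accept]
  "11" -> q0 [reject]

2 out of 4


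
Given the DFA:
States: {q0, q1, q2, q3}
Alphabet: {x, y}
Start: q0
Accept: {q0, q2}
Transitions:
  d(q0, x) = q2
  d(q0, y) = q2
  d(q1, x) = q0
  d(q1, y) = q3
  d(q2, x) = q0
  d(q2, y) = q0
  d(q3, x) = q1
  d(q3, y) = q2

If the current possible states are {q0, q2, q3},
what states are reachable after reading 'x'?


Apply transition on 'x' from each current state:
  d(q0, x) = q2
  d(q2, x) = q0
  d(q3, x) = q1

{q0, q1, q2}


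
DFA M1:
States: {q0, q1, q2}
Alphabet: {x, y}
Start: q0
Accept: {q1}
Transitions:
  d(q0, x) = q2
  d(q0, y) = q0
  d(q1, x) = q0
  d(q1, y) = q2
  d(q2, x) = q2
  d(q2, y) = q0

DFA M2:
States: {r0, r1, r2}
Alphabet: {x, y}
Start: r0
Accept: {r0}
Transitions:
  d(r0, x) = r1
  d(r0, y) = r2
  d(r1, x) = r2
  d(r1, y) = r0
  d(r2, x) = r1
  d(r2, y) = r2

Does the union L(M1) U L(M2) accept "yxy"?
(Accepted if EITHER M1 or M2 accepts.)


M1: final=q0 accepted=False
M2: final=r0 accepted=True

Yes, union accepts


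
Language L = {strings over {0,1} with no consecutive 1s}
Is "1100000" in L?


'11' occurs at index 0

No, "1100000" is not in L


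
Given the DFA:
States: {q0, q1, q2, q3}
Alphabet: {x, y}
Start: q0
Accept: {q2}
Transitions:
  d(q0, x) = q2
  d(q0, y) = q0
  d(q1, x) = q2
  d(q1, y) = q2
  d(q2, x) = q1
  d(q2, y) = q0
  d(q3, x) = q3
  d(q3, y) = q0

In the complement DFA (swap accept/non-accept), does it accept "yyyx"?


Trace: q0 -> q0 -> q0 -> q0 -> q2
Final: q2
Original accept: {q2}
Complement: q2 is in original accept

No, complement rejects (original accepts)


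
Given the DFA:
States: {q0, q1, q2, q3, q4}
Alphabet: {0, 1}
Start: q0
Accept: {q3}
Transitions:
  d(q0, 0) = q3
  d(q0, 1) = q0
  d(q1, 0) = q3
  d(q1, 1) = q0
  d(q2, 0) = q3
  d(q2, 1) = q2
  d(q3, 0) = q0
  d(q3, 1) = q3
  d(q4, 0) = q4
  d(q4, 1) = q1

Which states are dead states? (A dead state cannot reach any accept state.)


Forward reachability from each state:
  q0 -> reaches accept state q3 (live)
  q1 -> reaches accept state q3 (live)
  q2 -> reaches accept state q3 (live)
  q3 -> reaches accept state q3 (live)
  q4 -> reaches accept state q3 (live)

None (all states can reach an accept state)


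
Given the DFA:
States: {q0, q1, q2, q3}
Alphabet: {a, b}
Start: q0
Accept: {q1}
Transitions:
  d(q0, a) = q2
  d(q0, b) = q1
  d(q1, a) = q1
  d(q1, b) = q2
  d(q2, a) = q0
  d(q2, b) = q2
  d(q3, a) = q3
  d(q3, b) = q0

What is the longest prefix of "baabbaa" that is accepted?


Run the DFA, marking each prefix where the state is accepting:
  "" -> q0 [reject]
  "b" -> q1 [accept]
  "ba" -> q1 [accept]
  "baa" -> q1 [accept]
  "baab" -> q2 [reject]
  "baabb" -> q2 [reject]
  "baabba" -> q0 [reject]
  "baabbaa" -> q2 [reject]

"baa"


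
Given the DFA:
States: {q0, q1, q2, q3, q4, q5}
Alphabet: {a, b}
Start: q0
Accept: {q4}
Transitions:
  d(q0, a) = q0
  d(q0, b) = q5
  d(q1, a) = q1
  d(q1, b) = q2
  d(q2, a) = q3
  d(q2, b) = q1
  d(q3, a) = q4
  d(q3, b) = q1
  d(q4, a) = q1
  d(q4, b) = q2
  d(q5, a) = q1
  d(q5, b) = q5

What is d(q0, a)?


Looking up transition d(q0, a)

q0


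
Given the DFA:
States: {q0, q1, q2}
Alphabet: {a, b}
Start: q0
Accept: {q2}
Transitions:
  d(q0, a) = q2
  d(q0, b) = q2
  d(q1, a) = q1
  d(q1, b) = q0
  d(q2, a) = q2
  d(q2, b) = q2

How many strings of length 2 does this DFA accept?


Enumerating all length-2 strings:
  "aa" -> q2 [accept]
  "ab" -> q2 [accept]
  "ba" -> q2 [accept]
  "bb" -> q2 [accept]

4 out of 4


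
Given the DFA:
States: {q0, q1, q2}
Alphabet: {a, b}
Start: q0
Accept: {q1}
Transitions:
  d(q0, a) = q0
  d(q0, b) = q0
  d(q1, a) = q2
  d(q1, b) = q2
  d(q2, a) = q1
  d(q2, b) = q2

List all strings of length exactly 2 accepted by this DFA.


All strings of length 2: 4 total
Accepted: 0

None


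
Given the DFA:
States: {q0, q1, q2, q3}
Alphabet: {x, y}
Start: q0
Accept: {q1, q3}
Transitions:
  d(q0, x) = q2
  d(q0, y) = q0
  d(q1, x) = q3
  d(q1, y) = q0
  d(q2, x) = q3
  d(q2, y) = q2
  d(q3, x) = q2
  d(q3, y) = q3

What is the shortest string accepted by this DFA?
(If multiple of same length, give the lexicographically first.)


BFS by string length (lex-first path to each state shown):
  len 0: q0<-""
  len 1: q0<-"y", q2<-"x"
  len 2: q0<-"yy", q2<-"xy", q3<-"xx"
Found accept state at length 2.

"xx"


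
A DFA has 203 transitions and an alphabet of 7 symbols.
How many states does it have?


Each state has exactly one transition per symbol.
states = transitions / |alphabet| = 203 / 7 = 29

29


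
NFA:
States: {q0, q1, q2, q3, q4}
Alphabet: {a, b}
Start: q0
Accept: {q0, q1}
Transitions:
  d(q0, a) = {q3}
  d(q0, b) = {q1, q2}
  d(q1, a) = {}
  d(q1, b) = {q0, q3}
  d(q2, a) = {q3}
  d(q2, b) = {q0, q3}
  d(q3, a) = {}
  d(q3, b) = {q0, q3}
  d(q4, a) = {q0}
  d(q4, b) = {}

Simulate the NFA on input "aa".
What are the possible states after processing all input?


Start: {q0}
  --a--> {q3}
  --a--> {}

{} (empty set, no valid transitions)


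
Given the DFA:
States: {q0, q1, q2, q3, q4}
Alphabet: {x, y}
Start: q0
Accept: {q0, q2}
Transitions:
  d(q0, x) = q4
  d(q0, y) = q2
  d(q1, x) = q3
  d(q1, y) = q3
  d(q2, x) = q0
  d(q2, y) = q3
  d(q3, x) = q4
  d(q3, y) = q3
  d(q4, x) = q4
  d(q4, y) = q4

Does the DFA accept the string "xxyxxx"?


Trace: q0 -> q4 -> q4 -> q4 -> q4 -> q4 -> q4
Final state: q4
Accept states: {q0, q2}

No, rejected (final state q4 is not an accept state)


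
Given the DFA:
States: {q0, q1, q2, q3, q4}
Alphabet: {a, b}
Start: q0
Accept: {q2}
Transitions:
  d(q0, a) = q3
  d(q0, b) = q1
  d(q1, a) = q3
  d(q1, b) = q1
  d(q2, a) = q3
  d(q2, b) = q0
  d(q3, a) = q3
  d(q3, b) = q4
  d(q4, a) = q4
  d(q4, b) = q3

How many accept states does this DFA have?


Accept states listed: {q2}
Counting: q2(1)

1


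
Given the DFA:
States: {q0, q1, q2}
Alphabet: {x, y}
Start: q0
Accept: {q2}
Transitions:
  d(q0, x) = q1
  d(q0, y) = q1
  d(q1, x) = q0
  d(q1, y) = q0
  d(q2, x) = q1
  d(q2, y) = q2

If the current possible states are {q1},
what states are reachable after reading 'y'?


Apply transition on 'y' from each current state:
  d(q1, y) = q0

{q0}


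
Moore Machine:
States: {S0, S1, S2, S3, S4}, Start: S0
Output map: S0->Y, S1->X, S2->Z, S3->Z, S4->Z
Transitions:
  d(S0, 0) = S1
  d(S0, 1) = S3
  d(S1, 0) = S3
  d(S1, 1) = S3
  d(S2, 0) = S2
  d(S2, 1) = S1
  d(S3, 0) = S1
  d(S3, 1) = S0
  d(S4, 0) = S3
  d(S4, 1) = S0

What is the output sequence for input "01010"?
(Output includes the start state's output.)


Start: S0 (output Y)
  --0--> S1 (output X)
  --1--> S3 (output Z)
  --0--> S1 (output X)
  --1--> S3 (output Z)
  --0--> S1 (output X)

"YXZXZX"


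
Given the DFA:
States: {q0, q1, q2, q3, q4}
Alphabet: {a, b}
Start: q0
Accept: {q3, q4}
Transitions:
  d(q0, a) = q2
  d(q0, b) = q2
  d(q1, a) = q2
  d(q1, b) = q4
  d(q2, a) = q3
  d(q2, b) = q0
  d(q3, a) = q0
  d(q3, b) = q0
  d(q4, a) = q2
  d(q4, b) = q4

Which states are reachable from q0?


BFS from q0:
  layer 0: {q0}
  layer 1: {q2}
  layer 2: {q3}

{q0, q2, q3}


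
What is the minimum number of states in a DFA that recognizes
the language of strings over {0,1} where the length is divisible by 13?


States track (length) mod 13.
Need 13 states: one per remainder 0..12; accept = remainder 0.

13


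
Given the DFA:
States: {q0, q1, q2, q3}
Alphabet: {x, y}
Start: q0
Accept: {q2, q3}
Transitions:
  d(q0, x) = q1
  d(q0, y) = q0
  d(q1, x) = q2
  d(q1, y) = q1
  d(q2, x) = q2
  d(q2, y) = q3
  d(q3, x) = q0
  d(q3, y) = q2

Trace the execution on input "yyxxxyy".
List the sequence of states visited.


Input: yyxxxyy
d(q0, y) = q0
d(q0, y) = q0
d(q0, x) = q1
d(q1, x) = q2
d(q2, x) = q2
d(q2, y) = q3
d(q3, y) = q2


q0 -> q0 -> q0 -> q1 -> q2 -> q2 -> q3 -> q2


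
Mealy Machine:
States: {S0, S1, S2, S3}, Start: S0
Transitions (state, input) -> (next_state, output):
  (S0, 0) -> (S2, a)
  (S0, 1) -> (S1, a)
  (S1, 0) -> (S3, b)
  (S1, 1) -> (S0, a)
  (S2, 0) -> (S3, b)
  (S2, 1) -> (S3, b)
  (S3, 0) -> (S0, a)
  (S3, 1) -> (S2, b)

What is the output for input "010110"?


Step-by-step:
  (S0, 0) -> (S2, a)
  (S2, 1) -> (S3, b)
  (S3, 0) -> (S0, a)
  (S0, 1) -> (S1, a)
  (S1, 1) -> (S0, a)
  (S0, 0) -> (S2, a)

"abaaaa"


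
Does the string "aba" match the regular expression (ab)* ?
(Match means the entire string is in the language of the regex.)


|string| = 3; first = 'a'; last = 'a'

No, "aba" does not match (ab)*


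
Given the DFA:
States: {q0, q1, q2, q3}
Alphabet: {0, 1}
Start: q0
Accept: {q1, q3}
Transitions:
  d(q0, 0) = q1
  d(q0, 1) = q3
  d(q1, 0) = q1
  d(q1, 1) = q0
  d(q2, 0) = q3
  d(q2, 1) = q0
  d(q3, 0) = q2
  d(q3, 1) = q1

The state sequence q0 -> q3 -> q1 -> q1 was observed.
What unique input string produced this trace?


Trace back each transition to find the symbol:
  q0 --[1]--> q3
  q3 --[1]--> q1
  q1 --[0]--> q1

"110"


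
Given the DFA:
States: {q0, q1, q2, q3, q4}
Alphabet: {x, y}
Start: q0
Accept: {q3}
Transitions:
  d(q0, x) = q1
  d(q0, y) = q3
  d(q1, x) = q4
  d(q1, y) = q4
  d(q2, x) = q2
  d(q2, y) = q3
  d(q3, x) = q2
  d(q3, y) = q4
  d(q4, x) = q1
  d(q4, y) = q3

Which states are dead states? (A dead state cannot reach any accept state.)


Forward reachability from each state:
  q0 -> reaches accept state q3 (live)
  q1 -> reaches accept state q3 (live)
  q2 -> reaches accept state q3 (live)
  q3 -> reaches accept state q3 (live)
  q4 -> reaches accept state q3 (live)

None (all states can reach an accept state)


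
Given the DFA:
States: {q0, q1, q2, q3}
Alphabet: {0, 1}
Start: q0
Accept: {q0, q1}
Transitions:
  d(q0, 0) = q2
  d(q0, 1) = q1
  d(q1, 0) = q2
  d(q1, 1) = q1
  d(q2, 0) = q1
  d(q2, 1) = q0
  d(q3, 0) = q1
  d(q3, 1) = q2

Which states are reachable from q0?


BFS from q0:
  layer 0: {q0}
  layer 1: {q1, q2}

{q0, q1, q2}


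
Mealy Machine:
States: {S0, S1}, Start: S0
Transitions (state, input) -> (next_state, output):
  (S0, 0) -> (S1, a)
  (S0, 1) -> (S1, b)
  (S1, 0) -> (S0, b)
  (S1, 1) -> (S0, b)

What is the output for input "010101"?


Step-by-step:
  (S0, 0) -> (S1, a)
  (S1, 1) -> (S0, b)
  (S0, 0) -> (S1, a)
  (S1, 1) -> (S0, b)
  (S0, 0) -> (S1, a)
  (S1, 1) -> (S0, b)

"ababab"


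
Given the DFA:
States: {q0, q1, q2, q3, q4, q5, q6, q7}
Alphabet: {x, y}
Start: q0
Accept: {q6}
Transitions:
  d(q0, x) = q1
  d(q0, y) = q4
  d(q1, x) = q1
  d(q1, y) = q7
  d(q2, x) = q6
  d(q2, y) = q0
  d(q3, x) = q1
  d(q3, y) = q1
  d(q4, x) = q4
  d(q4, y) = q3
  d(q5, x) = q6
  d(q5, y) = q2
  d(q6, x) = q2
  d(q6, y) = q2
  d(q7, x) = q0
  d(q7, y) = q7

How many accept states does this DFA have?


Accept states listed: {q6}
Counting: q6(1)

1


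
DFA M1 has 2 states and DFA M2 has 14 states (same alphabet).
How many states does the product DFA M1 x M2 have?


Product construction pairs every M1 state with every M2 state.
2 * 14 = 28

28


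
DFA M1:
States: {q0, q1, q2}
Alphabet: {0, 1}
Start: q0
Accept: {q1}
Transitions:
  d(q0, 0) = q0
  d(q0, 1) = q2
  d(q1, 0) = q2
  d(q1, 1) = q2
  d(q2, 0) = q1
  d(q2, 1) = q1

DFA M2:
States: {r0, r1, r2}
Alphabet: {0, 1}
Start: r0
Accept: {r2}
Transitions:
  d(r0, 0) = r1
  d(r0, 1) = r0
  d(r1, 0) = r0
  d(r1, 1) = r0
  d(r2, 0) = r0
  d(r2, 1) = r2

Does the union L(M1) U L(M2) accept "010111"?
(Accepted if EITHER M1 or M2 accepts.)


M1: final=q2 accepted=False
M2: final=r0 accepted=False

No, union rejects (neither accepts)


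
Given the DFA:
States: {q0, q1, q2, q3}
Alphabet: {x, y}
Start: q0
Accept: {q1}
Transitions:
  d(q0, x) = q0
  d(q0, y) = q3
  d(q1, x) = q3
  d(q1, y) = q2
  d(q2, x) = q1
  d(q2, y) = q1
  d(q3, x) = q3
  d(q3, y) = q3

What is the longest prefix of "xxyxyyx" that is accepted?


Run the DFA, marking each prefix where the state is accepting:
  "" -> q0 [reject]
  "x" -> q0 [reject]
  "xx" -> q0 [reject]
  "xxy" -> q3 [reject]
  "xxyx" -> q3 [reject]
  "xxyxy" -> q3 [reject]
  "xxyxyy" -> q3 [reject]
  "xxyxyyx" -> q3 [reject]

No prefix is accepted


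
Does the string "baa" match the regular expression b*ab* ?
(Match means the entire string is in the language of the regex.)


|string| = 3; first = 'b'; last = 'a'

No, "baa" does not match b*ab*


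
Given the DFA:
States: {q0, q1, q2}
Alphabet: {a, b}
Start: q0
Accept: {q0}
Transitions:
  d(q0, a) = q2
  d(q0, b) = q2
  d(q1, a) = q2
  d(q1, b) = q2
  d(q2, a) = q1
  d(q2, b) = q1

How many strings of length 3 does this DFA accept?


Enumerating all length-3 strings:
  "aaa" -> q2 [reject]
  "aab" -> q2 [reject]
  "aba" -> q2 [reject]
  "abb" -> q2 [reject]
  "baa" -> q2 [reject]
  "bab" -> q2 [reject]
  "bba" -> q2 [reject]
  "bbb" -> q2 [reject]

0 out of 8


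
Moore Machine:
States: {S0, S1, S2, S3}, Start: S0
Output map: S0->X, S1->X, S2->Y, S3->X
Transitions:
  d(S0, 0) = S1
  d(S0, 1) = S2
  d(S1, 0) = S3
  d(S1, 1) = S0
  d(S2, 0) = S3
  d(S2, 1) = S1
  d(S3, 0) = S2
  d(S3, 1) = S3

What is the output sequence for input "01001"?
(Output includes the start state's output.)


Start: S0 (output X)
  --0--> S1 (output X)
  --1--> S0 (output X)
  --0--> S1 (output X)
  --0--> S3 (output X)
  --1--> S3 (output X)

"XXXXXX"


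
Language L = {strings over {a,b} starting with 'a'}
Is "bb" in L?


first symbol = 'b'

No, "bb" is not in L


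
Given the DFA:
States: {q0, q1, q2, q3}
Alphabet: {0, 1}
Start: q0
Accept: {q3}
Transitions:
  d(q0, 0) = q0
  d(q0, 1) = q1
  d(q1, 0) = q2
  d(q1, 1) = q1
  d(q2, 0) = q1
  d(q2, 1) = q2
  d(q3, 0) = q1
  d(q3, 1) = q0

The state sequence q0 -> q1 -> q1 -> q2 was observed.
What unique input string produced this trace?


Trace back each transition to find the symbol:
  q0 --[1]--> q1
  q1 --[1]--> q1
  q1 --[0]--> q2

"110"


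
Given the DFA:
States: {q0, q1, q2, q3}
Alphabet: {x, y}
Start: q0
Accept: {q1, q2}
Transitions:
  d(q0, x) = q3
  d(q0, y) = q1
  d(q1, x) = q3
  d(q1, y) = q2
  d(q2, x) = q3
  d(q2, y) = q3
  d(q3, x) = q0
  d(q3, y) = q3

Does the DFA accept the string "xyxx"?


Trace: q0 -> q3 -> q3 -> q0 -> q3
Final state: q3
Accept states: {q1, q2}

No, rejected (final state q3 is not an accept state)


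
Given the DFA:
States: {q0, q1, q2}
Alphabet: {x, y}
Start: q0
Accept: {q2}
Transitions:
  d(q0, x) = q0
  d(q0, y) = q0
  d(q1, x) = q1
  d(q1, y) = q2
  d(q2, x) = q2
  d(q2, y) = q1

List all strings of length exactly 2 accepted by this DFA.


All strings of length 2: 4 total
Accepted: 0

None


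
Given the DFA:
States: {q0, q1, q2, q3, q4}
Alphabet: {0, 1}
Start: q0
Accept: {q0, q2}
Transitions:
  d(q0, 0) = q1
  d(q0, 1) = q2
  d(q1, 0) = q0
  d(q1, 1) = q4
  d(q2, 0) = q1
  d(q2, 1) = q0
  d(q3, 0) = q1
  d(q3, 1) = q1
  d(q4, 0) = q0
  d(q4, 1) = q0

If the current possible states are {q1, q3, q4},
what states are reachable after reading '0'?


Apply transition on '0' from each current state:
  d(q1, 0) = q0
  d(q3, 0) = q1
  d(q4, 0) = q0

{q0, q1}


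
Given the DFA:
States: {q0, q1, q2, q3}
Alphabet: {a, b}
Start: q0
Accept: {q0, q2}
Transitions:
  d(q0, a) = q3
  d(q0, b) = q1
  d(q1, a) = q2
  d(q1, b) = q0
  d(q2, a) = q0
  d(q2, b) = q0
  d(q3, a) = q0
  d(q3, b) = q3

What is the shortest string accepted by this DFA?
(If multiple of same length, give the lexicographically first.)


BFS by string length (lex-first path to each state shown):
  len 0: q0<-""
Found accept state at length 0.

"" (empty string)


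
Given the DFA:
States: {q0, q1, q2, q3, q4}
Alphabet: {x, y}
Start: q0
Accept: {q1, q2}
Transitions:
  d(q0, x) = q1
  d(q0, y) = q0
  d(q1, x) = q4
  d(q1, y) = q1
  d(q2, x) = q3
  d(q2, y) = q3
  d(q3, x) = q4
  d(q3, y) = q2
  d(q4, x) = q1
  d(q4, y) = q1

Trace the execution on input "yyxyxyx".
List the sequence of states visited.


Input: yyxyxyx
d(q0, y) = q0
d(q0, y) = q0
d(q0, x) = q1
d(q1, y) = q1
d(q1, x) = q4
d(q4, y) = q1
d(q1, x) = q4


q0 -> q0 -> q0 -> q1 -> q1 -> q4 -> q1 -> q4


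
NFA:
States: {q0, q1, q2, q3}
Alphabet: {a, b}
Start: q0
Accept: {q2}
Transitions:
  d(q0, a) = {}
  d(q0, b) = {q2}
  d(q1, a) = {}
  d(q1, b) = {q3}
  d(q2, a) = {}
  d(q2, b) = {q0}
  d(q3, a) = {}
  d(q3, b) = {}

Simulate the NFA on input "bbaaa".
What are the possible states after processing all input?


Start: {q0}
  --b--> {q2}
  --b--> {q0}
  --a--> {}
  --a--> {}
  --a--> {}

{} (empty set, no valid transitions)


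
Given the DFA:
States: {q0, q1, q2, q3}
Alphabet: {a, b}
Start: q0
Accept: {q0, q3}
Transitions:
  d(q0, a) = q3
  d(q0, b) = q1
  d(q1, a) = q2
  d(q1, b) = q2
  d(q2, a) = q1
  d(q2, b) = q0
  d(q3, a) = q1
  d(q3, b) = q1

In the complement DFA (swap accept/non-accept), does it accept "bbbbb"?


Trace: q0 -> q1 -> q2 -> q0 -> q1 -> q2
Final: q2
Original accept: {q0, q3}
Complement: q2 is not in original accept

Yes, complement accepts (original rejects)


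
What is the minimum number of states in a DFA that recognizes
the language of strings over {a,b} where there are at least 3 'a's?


States: count = 0, 1, ..., 2, and a final '>= 3' state.
Total: 3 + 1 = 4. Accept = '>= 3' state.

4


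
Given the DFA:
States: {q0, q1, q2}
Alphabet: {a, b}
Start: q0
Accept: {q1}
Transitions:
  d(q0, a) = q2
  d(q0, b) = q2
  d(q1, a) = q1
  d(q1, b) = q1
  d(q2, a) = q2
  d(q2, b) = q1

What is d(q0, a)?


Looking up transition d(q0, a)

q2


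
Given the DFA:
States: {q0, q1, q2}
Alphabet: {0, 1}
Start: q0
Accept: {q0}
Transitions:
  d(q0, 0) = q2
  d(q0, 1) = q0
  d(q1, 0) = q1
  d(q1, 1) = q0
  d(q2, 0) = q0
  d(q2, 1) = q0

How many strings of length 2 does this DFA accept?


Enumerating all length-2 strings:
  "00" -> q0 [accept]
  "01" -> q0 [accept]
  "10" -> q2 [reject]
  "11" -> q0 [accept]

3 out of 4


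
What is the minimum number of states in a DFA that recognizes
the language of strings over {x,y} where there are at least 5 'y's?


States: count = 0, 1, ..., 4, and a final '>= 5' state.
Total: 5 + 1 = 6. Accept = '>= 5' state.

6


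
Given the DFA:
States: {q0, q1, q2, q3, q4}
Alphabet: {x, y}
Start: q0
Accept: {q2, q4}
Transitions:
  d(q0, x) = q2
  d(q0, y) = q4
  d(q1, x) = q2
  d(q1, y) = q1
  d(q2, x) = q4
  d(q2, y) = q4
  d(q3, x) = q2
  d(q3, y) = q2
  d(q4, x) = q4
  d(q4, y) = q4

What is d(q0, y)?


Looking up transition d(q0, y)

q4


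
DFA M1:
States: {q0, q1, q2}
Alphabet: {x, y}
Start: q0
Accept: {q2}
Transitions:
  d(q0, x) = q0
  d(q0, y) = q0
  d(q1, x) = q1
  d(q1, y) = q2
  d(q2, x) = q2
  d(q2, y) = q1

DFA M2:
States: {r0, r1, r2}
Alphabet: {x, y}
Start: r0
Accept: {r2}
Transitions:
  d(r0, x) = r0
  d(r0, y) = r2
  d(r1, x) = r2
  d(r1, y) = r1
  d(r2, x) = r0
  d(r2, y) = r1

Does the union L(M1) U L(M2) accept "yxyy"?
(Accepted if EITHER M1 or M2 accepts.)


M1: final=q0 accepted=False
M2: final=r1 accepted=False

No, union rejects (neither accepts)


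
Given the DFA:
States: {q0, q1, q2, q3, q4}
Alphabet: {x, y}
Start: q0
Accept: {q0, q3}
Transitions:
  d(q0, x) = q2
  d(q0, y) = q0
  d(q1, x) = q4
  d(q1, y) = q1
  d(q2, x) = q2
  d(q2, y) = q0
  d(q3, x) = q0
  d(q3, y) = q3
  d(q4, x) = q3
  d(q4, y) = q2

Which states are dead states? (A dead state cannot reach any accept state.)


Forward reachability from each state:
  q0 -> reaches accept state q0 (live)
  q1 -> reaches accept state q0 (live)
  q2 -> reaches accept state q0 (live)
  q3 -> reaches accept state q0 (live)
  q4 -> reaches accept state q0 (live)

None (all states can reach an accept state)


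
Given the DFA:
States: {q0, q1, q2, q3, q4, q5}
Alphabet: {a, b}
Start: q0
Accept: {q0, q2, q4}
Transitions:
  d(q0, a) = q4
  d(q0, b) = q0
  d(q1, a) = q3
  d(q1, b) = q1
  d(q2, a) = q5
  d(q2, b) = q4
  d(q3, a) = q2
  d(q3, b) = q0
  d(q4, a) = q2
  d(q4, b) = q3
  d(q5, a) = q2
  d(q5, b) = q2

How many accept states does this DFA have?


Accept states listed: {q0, q2, q4}
Counting: q0(1) q2(2) q4(3)

3


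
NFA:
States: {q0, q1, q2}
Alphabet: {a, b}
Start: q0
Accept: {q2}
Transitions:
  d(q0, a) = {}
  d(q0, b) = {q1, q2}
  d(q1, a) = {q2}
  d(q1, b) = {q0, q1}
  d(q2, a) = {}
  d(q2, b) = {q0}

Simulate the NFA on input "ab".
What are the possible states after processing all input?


Start: {q0}
  --a--> {}
  --b--> {}

{} (empty set, no valid transitions)


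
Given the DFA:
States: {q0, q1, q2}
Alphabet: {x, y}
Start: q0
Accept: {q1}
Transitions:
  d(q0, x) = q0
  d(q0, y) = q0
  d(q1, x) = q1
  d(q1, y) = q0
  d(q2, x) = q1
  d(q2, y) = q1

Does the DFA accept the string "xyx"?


Trace: q0 -> q0 -> q0 -> q0
Final state: q0
Accept states: {q1}

No, rejected (final state q0 is not an accept state)


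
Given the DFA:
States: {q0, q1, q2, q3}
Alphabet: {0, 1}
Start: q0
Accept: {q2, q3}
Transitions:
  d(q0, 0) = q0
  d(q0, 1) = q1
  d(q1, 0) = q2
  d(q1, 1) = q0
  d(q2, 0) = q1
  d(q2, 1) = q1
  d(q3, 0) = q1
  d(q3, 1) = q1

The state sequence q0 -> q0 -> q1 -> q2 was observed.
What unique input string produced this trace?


Trace back each transition to find the symbol:
  q0 --[0]--> q0
  q0 --[1]--> q1
  q1 --[0]--> q2

"010"


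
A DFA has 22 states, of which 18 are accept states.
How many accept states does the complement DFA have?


Complement swaps accept and non-accept states.
22 - 18 = 4

4


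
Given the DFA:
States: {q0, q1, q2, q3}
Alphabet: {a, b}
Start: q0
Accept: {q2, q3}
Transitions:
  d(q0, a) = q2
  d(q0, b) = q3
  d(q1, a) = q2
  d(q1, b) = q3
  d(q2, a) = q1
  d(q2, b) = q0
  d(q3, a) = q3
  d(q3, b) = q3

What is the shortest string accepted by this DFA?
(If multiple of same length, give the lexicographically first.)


BFS by string length (lex-first path to each state shown):
  len 0: q0<-""
  len 1: q2<-"a", q3<-"b"
Found accept state at length 1.

"a"


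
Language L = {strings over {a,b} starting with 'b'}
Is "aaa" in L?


first symbol = 'a'

No, "aaa" is not in L


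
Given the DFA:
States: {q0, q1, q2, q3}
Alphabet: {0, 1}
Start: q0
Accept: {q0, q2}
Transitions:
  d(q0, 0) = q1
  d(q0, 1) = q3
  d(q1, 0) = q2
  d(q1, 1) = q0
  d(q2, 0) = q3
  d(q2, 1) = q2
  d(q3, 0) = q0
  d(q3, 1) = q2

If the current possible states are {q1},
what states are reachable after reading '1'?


Apply transition on '1' from each current state:
  d(q1, 1) = q0

{q0}


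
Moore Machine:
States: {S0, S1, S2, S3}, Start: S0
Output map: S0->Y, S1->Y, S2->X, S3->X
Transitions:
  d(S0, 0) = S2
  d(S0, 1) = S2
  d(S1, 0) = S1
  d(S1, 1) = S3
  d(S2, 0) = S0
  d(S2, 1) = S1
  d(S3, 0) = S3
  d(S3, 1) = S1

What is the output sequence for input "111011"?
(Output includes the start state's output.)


Start: S0 (output Y)
  --1--> S2 (output X)
  --1--> S1 (output Y)
  --1--> S3 (output X)
  --0--> S3 (output X)
  --1--> S1 (output Y)
  --1--> S3 (output X)

"YXYXXYX"


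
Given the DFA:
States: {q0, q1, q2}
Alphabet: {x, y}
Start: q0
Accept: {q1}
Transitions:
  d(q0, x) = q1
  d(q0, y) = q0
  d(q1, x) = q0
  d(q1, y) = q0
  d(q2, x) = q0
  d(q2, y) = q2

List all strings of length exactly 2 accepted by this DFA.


All strings of length 2: 4 total
Accepted: 1

"yx"


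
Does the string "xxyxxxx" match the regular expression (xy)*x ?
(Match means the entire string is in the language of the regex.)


|string| = 7; first = 'x'; last = 'x'

No, "xxyxxxx" does not match (xy)*x


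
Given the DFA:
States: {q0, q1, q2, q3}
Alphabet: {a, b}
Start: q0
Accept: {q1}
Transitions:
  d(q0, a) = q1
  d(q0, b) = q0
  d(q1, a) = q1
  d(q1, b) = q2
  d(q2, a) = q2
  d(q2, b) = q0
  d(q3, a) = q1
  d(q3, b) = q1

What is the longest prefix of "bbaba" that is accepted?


Run the DFA, marking each prefix where the state is accepting:
  "" -> q0 [reject]
  "b" -> q0 [reject]
  "bb" -> q0 [reject]
  "bba" -> q1 [accept]
  "bbab" -> q2 [reject]
  "bbaba" -> q2 [reject]

"bba"


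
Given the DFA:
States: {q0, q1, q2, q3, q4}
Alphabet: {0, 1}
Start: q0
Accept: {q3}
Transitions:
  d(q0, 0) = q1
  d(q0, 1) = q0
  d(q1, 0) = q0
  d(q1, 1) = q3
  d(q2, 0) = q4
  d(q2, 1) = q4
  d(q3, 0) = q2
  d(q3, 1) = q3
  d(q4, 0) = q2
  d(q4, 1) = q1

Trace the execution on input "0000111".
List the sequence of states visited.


Input: 0000111
d(q0, 0) = q1
d(q1, 0) = q0
d(q0, 0) = q1
d(q1, 0) = q0
d(q0, 1) = q0
d(q0, 1) = q0
d(q0, 1) = q0


q0 -> q1 -> q0 -> q1 -> q0 -> q0 -> q0 -> q0


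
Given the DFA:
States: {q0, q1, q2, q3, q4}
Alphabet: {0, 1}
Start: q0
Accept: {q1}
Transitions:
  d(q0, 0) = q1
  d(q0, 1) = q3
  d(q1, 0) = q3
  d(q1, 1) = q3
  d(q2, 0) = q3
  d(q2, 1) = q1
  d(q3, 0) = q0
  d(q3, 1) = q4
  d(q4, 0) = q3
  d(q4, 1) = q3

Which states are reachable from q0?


BFS from q0:
  layer 0: {q0}
  layer 1: {q1, q3}
  layer 2: {q4}

{q0, q1, q3, q4}


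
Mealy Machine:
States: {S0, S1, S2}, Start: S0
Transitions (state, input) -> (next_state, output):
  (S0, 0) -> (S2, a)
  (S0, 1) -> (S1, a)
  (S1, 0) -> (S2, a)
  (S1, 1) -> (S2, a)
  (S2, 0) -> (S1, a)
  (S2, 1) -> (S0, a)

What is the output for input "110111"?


Step-by-step:
  (S0, 1) -> (S1, a)
  (S1, 1) -> (S2, a)
  (S2, 0) -> (S1, a)
  (S1, 1) -> (S2, a)
  (S2, 1) -> (S0, a)
  (S0, 1) -> (S1, a)

"aaaaaa"


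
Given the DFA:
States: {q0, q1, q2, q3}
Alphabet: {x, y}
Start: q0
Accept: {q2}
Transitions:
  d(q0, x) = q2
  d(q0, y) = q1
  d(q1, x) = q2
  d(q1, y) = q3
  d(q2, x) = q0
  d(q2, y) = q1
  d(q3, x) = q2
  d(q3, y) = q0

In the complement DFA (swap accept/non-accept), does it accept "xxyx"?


Trace: q0 -> q2 -> q0 -> q1 -> q2
Final: q2
Original accept: {q2}
Complement: q2 is in original accept

No, complement rejects (original accepts)


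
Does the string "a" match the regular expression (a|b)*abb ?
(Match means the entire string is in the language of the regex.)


|string| = 1; first = 'a'; last = 'a'

No, "a" does not match (a|b)*abb


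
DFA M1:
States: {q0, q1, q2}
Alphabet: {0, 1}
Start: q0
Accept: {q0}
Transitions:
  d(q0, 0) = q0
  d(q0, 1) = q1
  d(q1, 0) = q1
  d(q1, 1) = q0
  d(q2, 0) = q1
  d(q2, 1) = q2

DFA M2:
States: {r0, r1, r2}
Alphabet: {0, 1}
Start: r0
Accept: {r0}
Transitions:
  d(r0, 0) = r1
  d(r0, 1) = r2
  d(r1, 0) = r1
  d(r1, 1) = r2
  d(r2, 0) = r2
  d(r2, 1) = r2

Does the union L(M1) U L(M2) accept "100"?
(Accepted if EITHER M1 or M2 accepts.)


M1: final=q1 accepted=False
M2: final=r2 accepted=False

No, union rejects (neither accepts)
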